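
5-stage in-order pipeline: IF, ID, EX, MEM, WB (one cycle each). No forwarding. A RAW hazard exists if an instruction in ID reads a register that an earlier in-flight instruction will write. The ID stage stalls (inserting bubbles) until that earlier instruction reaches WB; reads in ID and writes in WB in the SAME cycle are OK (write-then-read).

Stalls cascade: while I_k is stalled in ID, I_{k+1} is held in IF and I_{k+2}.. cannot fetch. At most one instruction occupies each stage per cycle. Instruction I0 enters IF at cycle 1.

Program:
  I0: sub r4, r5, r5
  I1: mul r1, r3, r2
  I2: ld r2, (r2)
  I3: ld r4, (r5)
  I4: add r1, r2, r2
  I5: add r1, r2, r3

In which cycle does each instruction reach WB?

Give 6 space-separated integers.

I0 sub r4 <- r5,r5: IF@1 ID@2 stall=0 (-) EX@3 MEM@4 WB@5
I1 mul r1 <- r3,r2: IF@2 ID@3 stall=0 (-) EX@4 MEM@5 WB@6
I2 ld r2 <- r2: IF@3 ID@4 stall=0 (-) EX@5 MEM@6 WB@7
I3 ld r4 <- r5: IF@4 ID@5 stall=0 (-) EX@6 MEM@7 WB@8
I4 add r1 <- r2,r2: IF@5 ID@6 stall=1 (RAW on I2.r2 (WB@7)) EX@8 MEM@9 WB@10
I5 add r1 <- r2,r3: IF@6 ID@8 stall=0 (-) EX@9 MEM@10 WB@11

Answer: 5 6 7 8 10 11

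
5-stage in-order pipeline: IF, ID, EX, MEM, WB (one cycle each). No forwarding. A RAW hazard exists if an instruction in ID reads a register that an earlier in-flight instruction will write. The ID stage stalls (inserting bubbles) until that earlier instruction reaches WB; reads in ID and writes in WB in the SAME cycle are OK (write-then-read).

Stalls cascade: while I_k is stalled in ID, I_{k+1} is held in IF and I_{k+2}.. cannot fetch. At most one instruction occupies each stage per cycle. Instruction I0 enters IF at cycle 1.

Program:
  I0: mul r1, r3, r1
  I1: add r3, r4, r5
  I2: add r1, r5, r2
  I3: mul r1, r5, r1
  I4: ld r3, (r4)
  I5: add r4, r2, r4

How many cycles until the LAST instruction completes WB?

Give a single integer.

I0 mul r1 <- r3,r1: IF@1 ID@2 stall=0 (-) EX@3 MEM@4 WB@5
I1 add r3 <- r4,r5: IF@2 ID@3 stall=0 (-) EX@4 MEM@5 WB@6
I2 add r1 <- r5,r2: IF@3 ID@4 stall=0 (-) EX@5 MEM@6 WB@7
I3 mul r1 <- r5,r1: IF@4 ID@5 stall=2 (RAW on I2.r1 (WB@7)) EX@8 MEM@9 WB@10
I4 ld r3 <- r4: IF@5 ID@8 stall=0 (-) EX@9 MEM@10 WB@11
I5 add r4 <- r2,r4: IF@8 ID@9 stall=0 (-) EX@10 MEM@11 WB@12

Answer: 12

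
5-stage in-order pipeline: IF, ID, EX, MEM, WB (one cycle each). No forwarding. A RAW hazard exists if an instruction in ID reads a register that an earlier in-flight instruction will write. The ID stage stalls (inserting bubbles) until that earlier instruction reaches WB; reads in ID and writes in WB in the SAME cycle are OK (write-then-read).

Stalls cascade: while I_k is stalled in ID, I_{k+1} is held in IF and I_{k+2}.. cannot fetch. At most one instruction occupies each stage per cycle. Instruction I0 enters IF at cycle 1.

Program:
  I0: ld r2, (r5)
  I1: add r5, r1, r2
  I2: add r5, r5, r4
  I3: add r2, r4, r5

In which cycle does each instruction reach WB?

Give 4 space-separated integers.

I0 ld r2 <- r5: IF@1 ID@2 stall=0 (-) EX@3 MEM@4 WB@5
I1 add r5 <- r1,r2: IF@2 ID@3 stall=2 (RAW on I0.r2 (WB@5)) EX@6 MEM@7 WB@8
I2 add r5 <- r5,r4: IF@3 ID@6 stall=2 (RAW on I1.r5 (WB@8)) EX@9 MEM@10 WB@11
I3 add r2 <- r4,r5: IF@6 ID@9 stall=2 (RAW on I2.r5 (WB@11)) EX@12 MEM@13 WB@14

Answer: 5 8 11 14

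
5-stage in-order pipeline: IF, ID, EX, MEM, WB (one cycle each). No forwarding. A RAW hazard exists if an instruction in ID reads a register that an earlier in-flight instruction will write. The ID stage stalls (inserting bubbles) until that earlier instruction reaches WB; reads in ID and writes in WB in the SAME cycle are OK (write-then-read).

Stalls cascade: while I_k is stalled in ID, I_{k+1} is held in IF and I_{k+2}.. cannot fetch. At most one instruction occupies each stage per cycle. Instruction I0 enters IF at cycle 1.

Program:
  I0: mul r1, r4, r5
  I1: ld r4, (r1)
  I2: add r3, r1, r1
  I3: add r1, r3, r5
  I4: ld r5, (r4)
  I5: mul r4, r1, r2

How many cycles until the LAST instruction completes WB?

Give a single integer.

Answer: 15

Derivation:
I0 mul r1 <- r4,r5: IF@1 ID@2 stall=0 (-) EX@3 MEM@4 WB@5
I1 ld r4 <- r1: IF@2 ID@3 stall=2 (RAW on I0.r1 (WB@5)) EX@6 MEM@7 WB@8
I2 add r3 <- r1,r1: IF@3 ID@6 stall=0 (-) EX@7 MEM@8 WB@9
I3 add r1 <- r3,r5: IF@6 ID@7 stall=2 (RAW on I2.r3 (WB@9)) EX@10 MEM@11 WB@12
I4 ld r5 <- r4: IF@7 ID@10 stall=0 (-) EX@11 MEM@12 WB@13
I5 mul r4 <- r1,r2: IF@10 ID@11 stall=1 (RAW on I3.r1 (WB@12)) EX@13 MEM@14 WB@15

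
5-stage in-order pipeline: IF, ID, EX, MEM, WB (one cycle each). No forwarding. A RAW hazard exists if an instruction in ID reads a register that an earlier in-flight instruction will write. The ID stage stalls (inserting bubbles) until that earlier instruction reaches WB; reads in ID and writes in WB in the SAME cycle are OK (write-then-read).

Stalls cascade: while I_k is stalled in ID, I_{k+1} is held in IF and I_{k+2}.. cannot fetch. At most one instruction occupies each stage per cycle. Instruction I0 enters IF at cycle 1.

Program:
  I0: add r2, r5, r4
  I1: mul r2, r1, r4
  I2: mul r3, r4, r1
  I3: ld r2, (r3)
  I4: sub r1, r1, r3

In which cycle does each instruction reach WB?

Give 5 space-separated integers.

I0 add r2 <- r5,r4: IF@1 ID@2 stall=0 (-) EX@3 MEM@4 WB@5
I1 mul r2 <- r1,r4: IF@2 ID@3 stall=0 (-) EX@4 MEM@5 WB@6
I2 mul r3 <- r4,r1: IF@3 ID@4 stall=0 (-) EX@5 MEM@6 WB@7
I3 ld r2 <- r3: IF@4 ID@5 stall=2 (RAW on I2.r3 (WB@7)) EX@8 MEM@9 WB@10
I4 sub r1 <- r1,r3: IF@5 ID@8 stall=0 (-) EX@9 MEM@10 WB@11

Answer: 5 6 7 10 11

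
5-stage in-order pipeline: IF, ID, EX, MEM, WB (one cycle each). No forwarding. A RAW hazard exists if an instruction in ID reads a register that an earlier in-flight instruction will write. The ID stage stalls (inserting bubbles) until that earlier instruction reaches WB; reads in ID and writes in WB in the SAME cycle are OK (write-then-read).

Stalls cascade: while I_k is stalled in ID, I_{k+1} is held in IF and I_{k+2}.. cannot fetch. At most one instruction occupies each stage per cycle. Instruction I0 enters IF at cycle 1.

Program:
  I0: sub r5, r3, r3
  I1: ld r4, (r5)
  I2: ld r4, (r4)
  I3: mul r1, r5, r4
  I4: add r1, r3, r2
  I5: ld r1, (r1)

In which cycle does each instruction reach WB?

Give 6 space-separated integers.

Answer: 5 8 11 14 15 18

Derivation:
I0 sub r5 <- r3,r3: IF@1 ID@2 stall=0 (-) EX@3 MEM@4 WB@5
I1 ld r4 <- r5: IF@2 ID@3 stall=2 (RAW on I0.r5 (WB@5)) EX@6 MEM@7 WB@8
I2 ld r4 <- r4: IF@3 ID@6 stall=2 (RAW on I1.r4 (WB@8)) EX@9 MEM@10 WB@11
I3 mul r1 <- r5,r4: IF@6 ID@9 stall=2 (RAW on I2.r4 (WB@11)) EX@12 MEM@13 WB@14
I4 add r1 <- r3,r2: IF@9 ID@12 stall=0 (-) EX@13 MEM@14 WB@15
I5 ld r1 <- r1: IF@12 ID@13 stall=2 (RAW on I4.r1 (WB@15)) EX@16 MEM@17 WB@18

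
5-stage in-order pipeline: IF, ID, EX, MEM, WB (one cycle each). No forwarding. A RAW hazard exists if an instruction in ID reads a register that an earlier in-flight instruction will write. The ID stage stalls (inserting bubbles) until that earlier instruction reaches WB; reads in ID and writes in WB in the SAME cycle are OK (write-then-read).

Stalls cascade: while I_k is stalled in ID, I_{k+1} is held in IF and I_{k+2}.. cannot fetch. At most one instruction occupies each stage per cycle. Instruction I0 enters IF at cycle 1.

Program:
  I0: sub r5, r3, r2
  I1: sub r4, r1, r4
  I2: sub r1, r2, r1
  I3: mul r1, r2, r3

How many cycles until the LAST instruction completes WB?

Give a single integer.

Answer: 8

Derivation:
I0 sub r5 <- r3,r2: IF@1 ID@2 stall=0 (-) EX@3 MEM@4 WB@5
I1 sub r4 <- r1,r4: IF@2 ID@3 stall=0 (-) EX@4 MEM@5 WB@6
I2 sub r1 <- r2,r1: IF@3 ID@4 stall=0 (-) EX@5 MEM@6 WB@7
I3 mul r1 <- r2,r3: IF@4 ID@5 stall=0 (-) EX@6 MEM@7 WB@8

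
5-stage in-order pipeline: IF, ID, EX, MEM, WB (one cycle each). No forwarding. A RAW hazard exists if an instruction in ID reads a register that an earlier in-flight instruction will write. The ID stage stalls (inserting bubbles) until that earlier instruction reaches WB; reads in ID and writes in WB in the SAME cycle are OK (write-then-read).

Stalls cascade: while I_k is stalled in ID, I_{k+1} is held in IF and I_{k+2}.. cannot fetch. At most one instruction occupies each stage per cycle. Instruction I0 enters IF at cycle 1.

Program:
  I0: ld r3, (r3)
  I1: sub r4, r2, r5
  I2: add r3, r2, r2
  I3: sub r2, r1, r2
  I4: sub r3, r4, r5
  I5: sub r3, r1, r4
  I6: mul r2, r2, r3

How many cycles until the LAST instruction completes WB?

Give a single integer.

I0 ld r3 <- r3: IF@1 ID@2 stall=0 (-) EX@3 MEM@4 WB@5
I1 sub r4 <- r2,r5: IF@2 ID@3 stall=0 (-) EX@4 MEM@5 WB@6
I2 add r3 <- r2,r2: IF@3 ID@4 stall=0 (-) EX@5 MEM@6 WB@7
I3 sub r2 <- r1,r2: IF@4 ID@5 stall=0 (-) EX@6 MEM@7 WB@8
I4 sub r3 <- r4,r5: IF@5 ID@6 stall=0 (-) EX@7 MEM@8 WB@9
I5 sub r3 <- r1,r4: IF@6 ID@7 stall=0 (-) EX@8 MEM@9 WB@10
I6 mul r2 <- r2,r3: IF@7 ID@8 stall=2 (RAW on I5.r3 (WB@10)) EX@11 MEM@12 WB@13

Answer: 13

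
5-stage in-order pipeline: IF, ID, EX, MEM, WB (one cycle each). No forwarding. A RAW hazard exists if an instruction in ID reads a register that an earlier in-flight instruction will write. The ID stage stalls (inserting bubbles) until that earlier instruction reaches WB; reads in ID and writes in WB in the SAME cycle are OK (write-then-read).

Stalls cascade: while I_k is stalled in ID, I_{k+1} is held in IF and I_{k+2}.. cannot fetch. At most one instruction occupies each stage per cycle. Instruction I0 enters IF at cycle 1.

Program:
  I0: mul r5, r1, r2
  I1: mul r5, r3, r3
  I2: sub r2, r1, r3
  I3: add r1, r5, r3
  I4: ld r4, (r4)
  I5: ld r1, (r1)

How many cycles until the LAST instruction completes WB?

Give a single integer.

Answer: 12

Derivation:
I0 mul r5 <- r1,r2: IF@1 ID@2 stall=0 (-) EX@3 MEM@4 WB@5
I1 mul r5 <- r3,r3: IF@2 ID@3 stall=0 (-) EX@4 MEM@5 WB@6
I2 sub r2 <- r1,r3: IF@3 ID@4 stall=0 (-) EX@5 MEM@6 WB@7
I3 add r1 <- r5,r3: IF@4 ID@5 stall=1 (RAW on I1.r5 (WB@6)) EX@7 MEM@8 WB@9
I4 ld r4 <- r4: IF@5 ID@7 stall=0 (-) EX@8 MEM@9 WB@10
I5 ld r1 <- r1: IF@7 ID@8 stall=1 (RAW on I3.r1 (WB@9)) EX@10 MEM@11 WB@12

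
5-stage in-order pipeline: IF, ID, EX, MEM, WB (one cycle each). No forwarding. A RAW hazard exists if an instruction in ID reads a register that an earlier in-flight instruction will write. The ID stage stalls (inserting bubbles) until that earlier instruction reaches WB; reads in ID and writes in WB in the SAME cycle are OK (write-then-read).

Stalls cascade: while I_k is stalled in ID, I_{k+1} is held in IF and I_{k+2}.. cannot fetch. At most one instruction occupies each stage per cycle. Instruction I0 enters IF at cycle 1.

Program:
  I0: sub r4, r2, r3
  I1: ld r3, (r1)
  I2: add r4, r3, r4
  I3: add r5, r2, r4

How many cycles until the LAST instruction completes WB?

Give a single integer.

Answer: 12

Derivation:
I0 sub r4 <- r2,r3: IF@1 ID@2 stall=0 (-) EX@3 MEM@4 WB@5
I1 ld r3 <- r1: IF@2 ID@3 stall=0 (-) EX@4 MEM@5 WB@6
I2 add r4 <- r3,r4: IF@3 ID@4 stall=2 (RAW on I1.r3 (WB@6)) EX@7 MEM@8 WB@9
I3 add r5 <- r2,r4: IF@4 ID@7 stall=2 (RAW on I2.r4 (WB@9)) EX@10 MEM@11 WB@12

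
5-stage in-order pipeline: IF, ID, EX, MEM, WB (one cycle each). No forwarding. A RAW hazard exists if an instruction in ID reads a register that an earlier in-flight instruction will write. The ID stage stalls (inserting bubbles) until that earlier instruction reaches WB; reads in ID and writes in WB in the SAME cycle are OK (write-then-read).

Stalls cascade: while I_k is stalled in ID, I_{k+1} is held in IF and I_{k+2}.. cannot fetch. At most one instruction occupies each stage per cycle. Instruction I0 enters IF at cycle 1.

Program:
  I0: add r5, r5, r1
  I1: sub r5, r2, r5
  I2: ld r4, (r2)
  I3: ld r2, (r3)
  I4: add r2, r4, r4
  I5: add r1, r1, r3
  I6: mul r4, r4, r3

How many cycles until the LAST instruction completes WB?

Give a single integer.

Answer: 14

Derivation:
I0 add r5 <- r5,r1: IF@1 ID@2 stall=0 (-) EX@3 MEM@4 WB@5
I1 sub r5 <- r2,r5: IF@2 ID@3 stall=2 (RAW on I0.r5 (WB@5)) EX@6 MEM@7 WB@8
I2 ld r4 <- r2: IF@3 ID@6 stall=0 (-) EX@7 MEM@8 WB@9
I3 ld r2 <- r3: IF@6 ID@7 stall=0 (-) EX@8 MEM@9 WB@10
I4 add r2 <- r4,r4: IF@7 ID@8 stall=1 (RAW on I2.r4 (WB@9)) EX@10 MEM@11 WB@12
I5 add r1 <- r1,r3: IF@8 ID@10 stall=0 (-) EX@11 MEM@12 WB@13
I6 mul r4 <- r4,r3: IF@10 ID@11 stall=0 (-) EX@12 MEM@13 WB@14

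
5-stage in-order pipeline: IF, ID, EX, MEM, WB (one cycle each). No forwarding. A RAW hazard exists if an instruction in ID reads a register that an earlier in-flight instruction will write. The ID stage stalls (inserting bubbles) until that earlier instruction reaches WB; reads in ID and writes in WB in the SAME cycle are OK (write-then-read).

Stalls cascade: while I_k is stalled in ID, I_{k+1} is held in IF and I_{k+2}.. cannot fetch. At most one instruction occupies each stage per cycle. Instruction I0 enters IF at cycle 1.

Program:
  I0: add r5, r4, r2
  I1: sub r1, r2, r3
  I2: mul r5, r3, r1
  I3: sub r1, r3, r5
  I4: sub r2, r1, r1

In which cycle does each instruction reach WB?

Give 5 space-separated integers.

Answer: 5 6 9 12 15

Derivation:
I0 add r5 <- r4,r2: IF@1 ID@2 stall=0 (-) EX@3 MEM@4 WB@5
I1 sub r1 <- r2,r3: IF@2 ID@3 stall=0 (-) EX@4 MEM@5 WB@6
I2 mul r5 <- r3,r1: IF@3 ID@4 stall=2 (RAW on I1.r1 (WB@6)) EX@7 MEM@8 WB@9
I3 sub r1 <- r3,r5: IF@4 ID@7 stall=2 (RAW on I2.r5 (WB@9)) EX@10 MEM@11 WB@12
I4 sub r2 <- r1,r1: IF@7 ID@10 stall=2 (RAW on I3.r1 (WB@12)) EX@13 MEM@14 WB@15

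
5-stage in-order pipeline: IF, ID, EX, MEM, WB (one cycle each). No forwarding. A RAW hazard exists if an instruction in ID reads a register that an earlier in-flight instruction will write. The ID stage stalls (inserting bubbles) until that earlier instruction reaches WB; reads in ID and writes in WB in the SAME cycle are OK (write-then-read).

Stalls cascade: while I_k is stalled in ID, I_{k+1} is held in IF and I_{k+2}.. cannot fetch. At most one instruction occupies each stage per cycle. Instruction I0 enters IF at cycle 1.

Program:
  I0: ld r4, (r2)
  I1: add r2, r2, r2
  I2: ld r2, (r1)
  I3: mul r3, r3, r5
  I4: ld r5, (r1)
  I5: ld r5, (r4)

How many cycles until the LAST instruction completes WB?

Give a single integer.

Answer: 10

Derivation:
I0 ld r4 <- r2: IF@1 ID@2 stall=0 (-) EX@3 MEM@4 WB@5
I1 add r2 <- r2,r2: IF@2 ID@3 stall=0 (-) EX@4 MEM@5 WB@6
I2 ld r2 <- r1: IF@3 ID@4 stall=0 (-) EX@5 MEM@6 WB@7
I3 mul r3 <- r3,r5: IF@4 ID@5 stall=0 (-) EX@6 MEM@7 WB@8
I4 ld r5 <- r1: IF@5 ID@6 stall=0 (-) EX@7 MEM@8 WB@9
I5 ld r5 <- r4: IF@6 ID@7 stall=0 (-) EX@8 MEM@9 WB@10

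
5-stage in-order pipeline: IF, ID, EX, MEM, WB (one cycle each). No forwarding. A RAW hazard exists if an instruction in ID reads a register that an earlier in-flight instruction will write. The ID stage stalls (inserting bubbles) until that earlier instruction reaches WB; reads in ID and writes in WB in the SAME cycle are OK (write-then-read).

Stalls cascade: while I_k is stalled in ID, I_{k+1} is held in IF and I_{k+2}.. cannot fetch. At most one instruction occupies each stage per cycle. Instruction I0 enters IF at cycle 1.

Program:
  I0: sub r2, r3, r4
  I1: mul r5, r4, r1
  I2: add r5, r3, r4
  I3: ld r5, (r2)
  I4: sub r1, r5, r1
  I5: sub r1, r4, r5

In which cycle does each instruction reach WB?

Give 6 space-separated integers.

I0 sub r2 <- r3,r4: IF@1 ID@2 stall=0 (-) EX@3 MEM@4 WB@5
I1 mul r5 <- r4,r1: IF@2 ID@3 stall=0 (-) EX@4 MEM@5 WB@6
I2 add r5 <- r3,r4: IF@3 ID@4 stall=0 (-) EX@5 MEM@6 WB@7
I3 ld r5 <- r2: IF@4 ID@5 stall=0 (-) EX@6 MEM@7 WB@8
I4 sub r1 <- r5,r1: IF@5 ID@6 stall=2 (RAW on I3.r5 (WB@8)) EX@9 MEM@10 WB@11
I5 sub r1 <- r4,r5: IF@6 ID@9 stall=0 (-) EX@10 MEM@11 WB@12

Answer: 5 6 7 8 11 12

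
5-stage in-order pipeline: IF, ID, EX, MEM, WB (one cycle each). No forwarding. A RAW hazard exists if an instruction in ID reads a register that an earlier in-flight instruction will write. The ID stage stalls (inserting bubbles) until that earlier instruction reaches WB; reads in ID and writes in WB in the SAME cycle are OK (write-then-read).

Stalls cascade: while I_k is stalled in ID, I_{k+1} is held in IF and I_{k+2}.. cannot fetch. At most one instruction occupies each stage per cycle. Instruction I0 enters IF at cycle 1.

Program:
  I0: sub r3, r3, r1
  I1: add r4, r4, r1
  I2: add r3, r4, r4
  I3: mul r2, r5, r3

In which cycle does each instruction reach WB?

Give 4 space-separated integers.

I0 sub r3 <- r3,r1: IF@1 ID@2 stall=0 (-) EX@3 MEM@4 WB@5
I1 add r4 <- r4,r1: IF@2 ID@3 stall=0 (-) EX@4 MEM@5 WB@6
I2 add r3 <- r4,r4: IF@3 ID@4 stall=2 (RAW on I1.r4 (WB@6)) EX@7 MEM@8 WB@9
I3 mul r2 <- r5,r3: IF@4 ID@7 stall=2 (RAW on I2.r3 (WB@9)) EX@10 MEM@11 WB@12

Answer: 5 6 9 12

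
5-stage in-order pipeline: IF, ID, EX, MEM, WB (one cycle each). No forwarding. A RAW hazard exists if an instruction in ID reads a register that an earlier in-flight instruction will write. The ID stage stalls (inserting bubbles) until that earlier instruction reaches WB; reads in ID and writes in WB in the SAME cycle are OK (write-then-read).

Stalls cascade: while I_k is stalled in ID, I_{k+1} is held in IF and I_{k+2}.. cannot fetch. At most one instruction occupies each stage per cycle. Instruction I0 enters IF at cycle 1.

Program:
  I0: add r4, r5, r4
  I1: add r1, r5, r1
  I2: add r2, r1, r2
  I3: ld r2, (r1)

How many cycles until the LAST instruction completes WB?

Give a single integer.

I0 add r4 <- r5,r4: IF@1 ID@2 stall=0 (-) EX@3 MEM@4 WB@5
I1 add r1 <- r5,r1: IF@2 ID@3 stall=0 (-) EX@4 MEM@5 WB@6
I2 add r2 <- r1,r2: IF@3 ID@4 stall=2 (RAW on I1.r1 (WB@6)) EX@7 MEM@8 WB@9
I3 ld r2 <- r1: IF@4 ID@7 stall=0 (-) EX@8 MEM@9 WB@10

Answer: 10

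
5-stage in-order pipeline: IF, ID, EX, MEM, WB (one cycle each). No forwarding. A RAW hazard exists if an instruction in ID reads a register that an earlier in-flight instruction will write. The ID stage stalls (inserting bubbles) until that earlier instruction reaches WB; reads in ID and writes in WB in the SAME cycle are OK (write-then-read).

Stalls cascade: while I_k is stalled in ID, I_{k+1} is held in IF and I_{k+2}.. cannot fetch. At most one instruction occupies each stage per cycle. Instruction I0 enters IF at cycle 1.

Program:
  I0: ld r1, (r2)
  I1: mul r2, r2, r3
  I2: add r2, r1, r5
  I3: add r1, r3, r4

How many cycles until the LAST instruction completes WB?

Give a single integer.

I0 ld r1 <- r2: IF@1 ID@2 stall=0 (-) EX@3 MEM@4 WB@5
I1 mul r2 <- r2,r3: IF@2 ID@3 stall=0 (-) EX@4 MEM@5 WB@6
I2 add r2 <- r1,r5: IF@3 ID@4 stall=1 (RAW on I0.r1 (WB@5)) EX@6 MEM@7 WB@8
I3 add r1 <- r3,r4: IF@4 ID@6 stall=0 (-) EX@7 MEM@8 WB@9

Answer: 9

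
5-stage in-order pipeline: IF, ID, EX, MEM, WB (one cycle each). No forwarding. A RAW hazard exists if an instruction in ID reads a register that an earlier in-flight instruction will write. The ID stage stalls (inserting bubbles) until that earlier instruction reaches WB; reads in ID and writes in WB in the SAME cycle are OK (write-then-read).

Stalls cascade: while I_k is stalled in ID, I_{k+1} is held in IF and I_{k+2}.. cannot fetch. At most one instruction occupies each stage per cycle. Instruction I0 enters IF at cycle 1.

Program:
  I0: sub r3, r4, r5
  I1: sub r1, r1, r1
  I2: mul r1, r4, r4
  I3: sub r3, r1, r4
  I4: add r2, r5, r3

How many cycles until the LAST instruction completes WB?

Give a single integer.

I0 sub r3 <- r4,r5: IF@1 ID@2 stall=0 (-) EX@3 MEM@4 WB@5
I1 sub r1 <- r1,r1: IF@2 ID@3 stall=0 (-) EX@4 MEM@5 WB@6
I2 mul r1 <- r4,r4: IF@3 ID@4 stall=0 (-) EX@5 MEM@6 WB@7
I3 sub r3 <- r1,r4: IF@4 ID@5 stall=2 (RAW on I2.r1 (WB@7)) EX@8 MEM@9 WB@10
I4 add r2 <- r5,r3: IF@5 ID@8 stall=2 (RAW on I3.r3 (WB@10)) EX@11 MEM@12 WB@13

Answer: 13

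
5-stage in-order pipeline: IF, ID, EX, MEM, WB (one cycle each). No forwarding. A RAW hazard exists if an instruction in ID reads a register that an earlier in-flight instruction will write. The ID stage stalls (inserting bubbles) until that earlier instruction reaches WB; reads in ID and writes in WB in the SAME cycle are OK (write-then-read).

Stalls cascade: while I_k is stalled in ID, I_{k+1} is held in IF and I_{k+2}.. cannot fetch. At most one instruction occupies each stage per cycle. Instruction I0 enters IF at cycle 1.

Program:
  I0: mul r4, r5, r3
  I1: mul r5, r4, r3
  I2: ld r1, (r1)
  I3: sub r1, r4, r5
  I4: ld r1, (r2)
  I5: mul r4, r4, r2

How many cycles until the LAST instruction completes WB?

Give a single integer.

I0 mul r4 <- r5,r3: IF@1 ID@2 stall=0 (-) EX@3 MEM@4 WB@5
I1 mul r5 <- r4,r3: IF@2 ID@3 stall=2 (RAW on I0.r4 (WB@5)) EX@6 MEM@7 WB@8
I2 ld r1 <- r1: IF@3 ID@6 stall=0 (-) EX@7 MEM@8 WB@9
I3 sub r1 <- r4,r5: IF@6 ID@7 stall=1 (RAW on I1.r5 (WB@8)) EX@9 MEM@10 WB@11
I4 ld r1 <- r2: IF@7 ID@9 stall=0 (-) EX@10 MEM@11 WB@12
I5 mul r4 <- r4,r2: IF@9 ID@10 stall=0 (-) EX@11 MEM@12 WB@13

Answer: 13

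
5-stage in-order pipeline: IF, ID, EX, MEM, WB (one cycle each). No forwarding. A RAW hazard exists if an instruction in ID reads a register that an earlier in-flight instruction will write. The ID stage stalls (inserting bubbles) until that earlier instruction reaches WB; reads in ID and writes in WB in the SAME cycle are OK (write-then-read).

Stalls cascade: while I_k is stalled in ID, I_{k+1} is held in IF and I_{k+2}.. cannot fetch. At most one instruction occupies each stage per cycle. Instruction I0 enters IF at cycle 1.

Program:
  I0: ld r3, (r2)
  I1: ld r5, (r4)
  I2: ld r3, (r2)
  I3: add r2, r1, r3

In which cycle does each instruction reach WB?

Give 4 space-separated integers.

I0 ld r3 <- r2: IF@1 ID@2 stall=0 (-) EX@3 MEM@4 WB@5
I1 ld r5 <- r4: IF@2 ID@3 stall=0 (-) EX@4 MEM@5 WB@6
I2 ld r3 <- r2: IF@3 ID@4 stall=0 (-) EX@5 MEM@6 WB@7
I3 add r2 <- r1,r3: IF@4 ID@5 stall=2 (RAW on I2.r3 (WB@7)) EX@8 MEM@9 WB@10

Answer: 5 6 7 10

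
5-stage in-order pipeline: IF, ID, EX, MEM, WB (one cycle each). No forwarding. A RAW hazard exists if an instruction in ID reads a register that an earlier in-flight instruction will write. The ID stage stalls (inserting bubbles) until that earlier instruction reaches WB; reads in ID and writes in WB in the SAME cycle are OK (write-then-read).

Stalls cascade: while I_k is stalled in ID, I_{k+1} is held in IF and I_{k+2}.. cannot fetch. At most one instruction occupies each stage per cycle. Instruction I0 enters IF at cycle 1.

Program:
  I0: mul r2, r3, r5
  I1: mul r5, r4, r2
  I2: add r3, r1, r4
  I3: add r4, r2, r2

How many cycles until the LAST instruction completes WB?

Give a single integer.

I0 mul r2 <- r3,r5: IF@1 ID@2 stall=0 (-) EX@3 MEM@4 WB@5
I1 mul r5 <- r4,r2: IF@2 ID@3 stall=2 (RAW on I0.r2 (WB@5)) EX@6 MEM@7 WB@8
I2 add r3 <- r1,r4: IF@3 ID@6 stall=0 (-) EX@7 MEM@8 WB@9
I3 add r4 <- r2,r2: IF@6 ID@7 stall=0 (-) EX@8 MEM@9 WB@10

Answer: 10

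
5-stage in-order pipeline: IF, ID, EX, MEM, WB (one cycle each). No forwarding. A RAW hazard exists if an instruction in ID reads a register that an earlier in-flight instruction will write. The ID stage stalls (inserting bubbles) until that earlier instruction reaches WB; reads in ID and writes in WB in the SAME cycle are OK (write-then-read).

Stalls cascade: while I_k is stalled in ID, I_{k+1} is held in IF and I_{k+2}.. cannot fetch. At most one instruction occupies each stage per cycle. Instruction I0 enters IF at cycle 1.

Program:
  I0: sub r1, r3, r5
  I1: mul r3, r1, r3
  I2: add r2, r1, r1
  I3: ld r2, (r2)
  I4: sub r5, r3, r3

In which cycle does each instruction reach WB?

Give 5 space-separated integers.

I0 sub r1 <- r3,r5: IF@1 ID@2 stall=0 (-) EX@3 MEM@4 WB@5
I1 mul r3 <- r1,r3: IF@2 ID@3 stall=2 (RAW on I0.r1 (WB@5)) EX@6 MEM@7 WB@8
I2 add r2 <- r1,r1: IF@3 ID@6 stall=0 (-) EX@7 MEM@8 WB@9
I3 ld r2 <- r2: IF@6 ID@7 stall=2 (RAW on I2.r2 (WB@9)) EX@10 MEM@11 WB@12
I4 sub r5 <- r3,r3: IF@7 ID@10 stall=0 (-) EX@11 MEM@12 WB@13

Answer: 5 8 9 12 13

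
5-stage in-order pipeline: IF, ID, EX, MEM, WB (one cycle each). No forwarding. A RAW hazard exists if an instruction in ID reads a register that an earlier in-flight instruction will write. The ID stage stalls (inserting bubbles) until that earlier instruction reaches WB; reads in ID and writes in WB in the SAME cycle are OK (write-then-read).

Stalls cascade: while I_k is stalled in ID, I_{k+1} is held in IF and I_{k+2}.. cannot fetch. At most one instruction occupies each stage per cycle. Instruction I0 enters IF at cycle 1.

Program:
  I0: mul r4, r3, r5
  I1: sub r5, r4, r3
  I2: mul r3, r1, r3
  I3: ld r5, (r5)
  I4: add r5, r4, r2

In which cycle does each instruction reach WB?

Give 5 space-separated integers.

Answer: 5 8 9 11 12

Derivation:
I0 mul r4 <- r3,r5: IF@1 ID@2 stall=0 (-) EX@3 MEM@4 WB@5
I1 sub r5 <- r4,r3: IF@2 ID@3 stall=2 (RAW on I0.r4 (WB@5)) EX@6 MEM@7 WB@8
I2 mul r3 <- r1,r3: IF@3 ID@6 stall=0 (-) EX@7 MEM@8 WB@9
I3 ld r5 <- r5: IF@6 ID@7 stall=1 (RAW on I1.r5 (WB@8)) EX@9 MEM@10 WB@11
I4 add r5 <- r4,r2: IF@7 ID@9 stall=0 (-) EX@10 MEM@11 WB@12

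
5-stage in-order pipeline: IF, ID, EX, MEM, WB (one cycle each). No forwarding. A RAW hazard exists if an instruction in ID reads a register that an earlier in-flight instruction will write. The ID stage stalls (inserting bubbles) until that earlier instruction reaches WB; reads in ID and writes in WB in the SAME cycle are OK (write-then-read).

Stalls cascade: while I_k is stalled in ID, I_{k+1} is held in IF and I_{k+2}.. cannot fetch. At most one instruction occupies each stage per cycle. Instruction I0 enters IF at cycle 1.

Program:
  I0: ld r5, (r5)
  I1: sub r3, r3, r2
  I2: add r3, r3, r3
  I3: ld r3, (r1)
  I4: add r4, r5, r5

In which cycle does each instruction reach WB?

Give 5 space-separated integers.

Answer: 5 6 9 10 11

Derivation:
I0 ld r5 <- r5: IF@1 ID@2 stall=0 (-) EX@3 MEM@4 WB@5
I1 sub r3 <- r3,r2: IF@2 ID@3 stall=0 (-) EX@4 MEM@5 WB@6
I2 add r3 <- r3,r3: IF@3 ID@4 stall=2 (RAW on I1.r3 (WB@6)) EX@7 MEM@8 WB@9
I3 ld r3 <- r1: IF@4 ID@7 stall=0 (-) EX@8 MEM@9 WB@10
I4 add r4 <- r5,r5: IF@7 ID@8 stall=0 (-) EX@9 MEM@10 WB@11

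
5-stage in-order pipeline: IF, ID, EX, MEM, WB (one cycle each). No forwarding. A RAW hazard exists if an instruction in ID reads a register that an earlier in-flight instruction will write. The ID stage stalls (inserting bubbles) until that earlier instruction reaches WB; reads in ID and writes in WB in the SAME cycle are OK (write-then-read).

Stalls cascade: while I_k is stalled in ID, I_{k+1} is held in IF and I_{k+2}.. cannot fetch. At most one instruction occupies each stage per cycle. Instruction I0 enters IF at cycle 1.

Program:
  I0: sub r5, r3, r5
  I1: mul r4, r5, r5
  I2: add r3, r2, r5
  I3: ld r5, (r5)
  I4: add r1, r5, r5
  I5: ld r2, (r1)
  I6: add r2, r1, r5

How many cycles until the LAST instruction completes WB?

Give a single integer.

I0 sub r5 <- r3,r5: IF@1 ID@2 stall=0 (-) EX@3 MEM@4 WB@5
I1 mul r4 <- r5,r5: IF@2 ID@3 stall=2 (RAW on I0.r5 (WB@5)) EX@6 MEM@7 WB@8
I2 add r3 <- r2,r5: IF@3 ID@6 stall=0 (-) EX@7 MEM@8 WB@9
I3 ld r5 <- r5: IF@6 ID@7 stall=0 (-) EX@8 MEM@9 WB@10
I4 add r1 <- r5,r5: IF@7 ID@8 stall=2 (RAW on I3.r5 (WB@10)) EX@11 MEM@12 WB@13
I5 ld r2 <- r1: IF@8 ID@11 stall=2 (RAW on I4.r1 (WB@13)) EX@14 MEM@15 WB@16
I6 add r2 <- r1,r5: IF@11 ID@14 stall=0 (-) EX@15 MEM@16 WB@17

Answer: 17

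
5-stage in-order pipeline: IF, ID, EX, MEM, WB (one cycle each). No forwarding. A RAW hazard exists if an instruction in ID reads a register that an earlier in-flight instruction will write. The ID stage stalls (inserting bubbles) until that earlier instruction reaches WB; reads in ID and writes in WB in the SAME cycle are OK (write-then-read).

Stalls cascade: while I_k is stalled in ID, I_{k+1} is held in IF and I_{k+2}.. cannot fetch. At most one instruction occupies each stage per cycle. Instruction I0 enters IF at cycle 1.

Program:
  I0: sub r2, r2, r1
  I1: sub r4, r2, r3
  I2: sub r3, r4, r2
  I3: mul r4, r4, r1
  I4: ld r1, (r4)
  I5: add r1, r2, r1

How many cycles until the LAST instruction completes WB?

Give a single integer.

Answer: 18

Derivation:
I0 sub r2 <- r2,r1: IF@1 ID@2 stall=0 (-) EX@3 MEM@4 WB@5
I1 sub r4 <- r2,r3: IF@2 ID@3 stall=2 (RAW on I0.r2 (WB@5)) EX@6 MEM@7 WB@8
I2 sub r3 <- r4,r2: IF@3 ID@6 stall=2 (RAW on I1.r4 (WB@8)) EX@9 MEM@10 WB@11
I3 mul r4 <- r4,r1: IF@6 ID@9 stall=0 (-) EX@10 MEM@11 WB@12
I4 ld r1 <- r4: IF@9 ID@10 stall=2 (RAW on I3.r4 (WB@12)) EX@13 MEM@14 WB@15
I5 add r1 <- r2,r1: IF@10 ID@13 stall=2 (RAW on I4.r1 (WB@15)) EX@16 MEM@17 WB@18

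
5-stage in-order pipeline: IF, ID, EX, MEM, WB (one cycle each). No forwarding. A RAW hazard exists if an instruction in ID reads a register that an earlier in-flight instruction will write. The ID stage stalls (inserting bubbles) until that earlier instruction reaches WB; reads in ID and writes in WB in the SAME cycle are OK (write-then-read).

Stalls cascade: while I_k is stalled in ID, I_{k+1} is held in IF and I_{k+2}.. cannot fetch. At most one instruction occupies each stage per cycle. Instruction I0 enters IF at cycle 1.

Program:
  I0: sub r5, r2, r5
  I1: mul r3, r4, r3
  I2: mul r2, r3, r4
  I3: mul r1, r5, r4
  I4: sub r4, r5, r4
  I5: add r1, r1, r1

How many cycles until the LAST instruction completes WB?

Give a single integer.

Answer: 13

Derivation:
I0 sub r5 <- r2,r5: IF@1 ID@2 stall=0 (-) EX@3 MEM@4 WB@5
I1 mul r3 <- r4,r3: IF@2 ID@3 stall=0 (-) EX@4 MEM@5 WB@6
I2 mul r2 <- r3,r4: IF@3 ID@4 stall=2 (RAW on I1.r3 (WB@6)) EX@7 MEM@8 WB@9
I3 mul r1 <- r5,r4: IF@4 ID@7 stall=0 (-) EX@8 MEM@9 WB@10
I4 sub r4 <- r5,r4: IF@7 ID@8 stall=0 (-) EX@9 MEM@10 WB@11
I5 add r1 <- r1,r1: IF@8 ID@9 stall=1 (RAW on I3.r1 (WB@10)) EX@11 MEM@12 WB@13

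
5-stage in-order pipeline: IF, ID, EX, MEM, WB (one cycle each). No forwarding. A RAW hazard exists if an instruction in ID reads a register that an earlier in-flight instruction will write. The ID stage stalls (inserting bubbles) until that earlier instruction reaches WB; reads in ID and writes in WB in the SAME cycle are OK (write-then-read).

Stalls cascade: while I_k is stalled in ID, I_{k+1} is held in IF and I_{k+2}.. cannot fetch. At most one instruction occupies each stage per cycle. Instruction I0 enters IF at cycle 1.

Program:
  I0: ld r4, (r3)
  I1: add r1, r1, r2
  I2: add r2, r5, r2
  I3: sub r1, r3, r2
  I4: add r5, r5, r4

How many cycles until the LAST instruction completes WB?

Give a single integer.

Answer: 11

Derivation:
I0 ld r4 <- r3: IF@1 ID@2 stall=0 (-) EX@3 MEM@4 WB@5
I1 add r1 <- r1,r2: IF@2 ID@3 stall=0 (-) EX@4 MEM@5 WB@6
I2 add r2 <- r5,r2: IF@3 ID@4 stall=0 (-) EX@5 MEM@6 WB@7
I3 sub r1 <- r3,r2: IF@4 ID@5 stall=2 (RAW on I2.r2 (WB@7)) EX@8 MEM@9 WB@10
I4 add r5 <- r5,r4: IF@5 ID@8 stall=0 (-) EX@9 MEM@10 WB@11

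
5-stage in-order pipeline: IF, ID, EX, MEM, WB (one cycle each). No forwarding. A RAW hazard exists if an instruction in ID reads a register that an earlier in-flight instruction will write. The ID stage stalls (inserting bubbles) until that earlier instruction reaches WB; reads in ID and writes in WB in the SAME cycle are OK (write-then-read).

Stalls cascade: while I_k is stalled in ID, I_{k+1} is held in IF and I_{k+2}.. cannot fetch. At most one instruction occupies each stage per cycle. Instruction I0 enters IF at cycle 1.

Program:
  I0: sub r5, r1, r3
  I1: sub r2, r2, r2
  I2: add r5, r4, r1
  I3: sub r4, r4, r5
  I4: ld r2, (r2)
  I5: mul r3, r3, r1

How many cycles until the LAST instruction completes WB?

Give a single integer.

I0 sub r5 <- r1,r3: IF@1 ID@2 stall=0 (-) EX@3 MEM@4 WB@5
I1 sub r2 <- r2,r2: IF@2 ID@3 stall=0 (-) EX@4 MEM@5 WB@6
I2 add r5 <- r4,r1: IF@3 ID@4 stall=0 (-) EX@5 MEM@6 WB@7
I3 sub r4 <- r4,r5: IF@4 ID@5 stall=2 (RAW on I2.r5 (WB@7)) EX@8 MEM@9 WB@10
I4 ld r2 <- r2: IF@5 ID@8 stall=0 (-) EX@9 MEM@10 WB@11
I5 mul r3 <- r3,r1: IF@8 ID@9 stall=0 (-) EX@10 MEM@11 WB@12

Answer: 12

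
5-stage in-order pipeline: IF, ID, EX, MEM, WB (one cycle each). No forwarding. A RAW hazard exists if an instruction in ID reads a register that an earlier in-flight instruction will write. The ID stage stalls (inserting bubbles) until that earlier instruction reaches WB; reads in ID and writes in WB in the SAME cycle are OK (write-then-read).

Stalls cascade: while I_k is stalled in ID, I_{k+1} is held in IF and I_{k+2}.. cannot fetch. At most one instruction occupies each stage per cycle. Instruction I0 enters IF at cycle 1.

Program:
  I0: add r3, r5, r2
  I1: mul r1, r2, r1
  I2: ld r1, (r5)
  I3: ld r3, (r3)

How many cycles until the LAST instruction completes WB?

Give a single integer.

Answer: 8

Derivation:
I0 add r3 <- r5,r2: IF@1 ID@2 stall=0 (-) EX@3 MEM@4 WB@5
I1 mul r1 <- r2,r1: IF@2 ID@3 stall=0 (-) EX@4 MEM@5 WB@6
I2 ld r1 <- r5: IF@3 ID@4 stall=0 (-) EX@5 MEM@6 WB@7
I3 ld r3 <- r3: IF@4 ID@5 stall=0 (-) EX@6 MEM@7 WB@8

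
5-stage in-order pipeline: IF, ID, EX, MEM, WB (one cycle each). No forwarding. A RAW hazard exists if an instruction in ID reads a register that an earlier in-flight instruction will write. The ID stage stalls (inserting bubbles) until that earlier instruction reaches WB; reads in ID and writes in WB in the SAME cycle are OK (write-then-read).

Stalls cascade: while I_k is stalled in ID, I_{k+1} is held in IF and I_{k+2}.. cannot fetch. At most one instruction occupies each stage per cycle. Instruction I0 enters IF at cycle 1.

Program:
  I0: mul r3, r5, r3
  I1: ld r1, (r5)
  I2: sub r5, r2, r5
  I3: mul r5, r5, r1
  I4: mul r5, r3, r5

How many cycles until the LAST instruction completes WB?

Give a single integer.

I0 mul r3 <- r5,r3: IF@1 ID@2 stall=0 (-) EX@3 MEM@4 WB@5
I1 ld r1 <- r5: IF@2 ID@3 stall=0 (-) EX@4 MEM@5 WB@6
I2 sub r5 <- r2,r5: IF@3 ID@4 stall=0 (-) EX@5 MEM@6 WB@7
I3 mul r5 <- r5,r1: IF@4 ID@5 stall=2 (RAW on I2.r5 (WB@7)) EX@8 MEM@9 WB@10
I4 mul r5 <- r3,r5: IF@5 ID@8 stall=2 (RAW on I3.r5 (WB@10)) EX@11 MEM@12 WB@13

Answer: 13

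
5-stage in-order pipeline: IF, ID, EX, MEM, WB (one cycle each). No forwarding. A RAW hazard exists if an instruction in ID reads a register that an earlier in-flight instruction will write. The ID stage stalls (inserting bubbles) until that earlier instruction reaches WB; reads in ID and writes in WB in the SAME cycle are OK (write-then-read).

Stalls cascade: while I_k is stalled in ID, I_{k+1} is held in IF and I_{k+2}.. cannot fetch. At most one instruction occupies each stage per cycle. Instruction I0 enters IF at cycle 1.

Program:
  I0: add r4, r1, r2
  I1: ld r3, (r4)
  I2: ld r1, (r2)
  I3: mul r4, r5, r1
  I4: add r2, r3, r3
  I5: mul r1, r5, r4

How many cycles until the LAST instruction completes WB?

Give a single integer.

Answer: 15

Derivation:
I0 add r4 <- r1,r2: IF@1 ID@2 stall=0 (-) EX@3 MEM@4 WB@5
I1 ld r3 <- r4: IF@2 ID@3 stall=2 (RAW on I0.r4 (WB@5)) EX@6 MEM@7 WB@8
I2 ld r1 <- r2: IF@3 ID@6 stall=0 (-) EX@7 MEM@8 WB@9
I3 mul r4 <- r5,r1: IF@6 ID@7 stall=2 (RAW on I2.r1 (WB@9)) EX@10 MEM@11 WB@12
I4 add r2 <- r3,r3: IF@7 ID@10 stall=0 (-) EX@11 MEM@12 WB@13
I5 mul r1 <- r5,r4: IF@10 ID@11 stall=1 (RAW on I3.r4 (WB@12)) EX@13 MEM@14 WB@15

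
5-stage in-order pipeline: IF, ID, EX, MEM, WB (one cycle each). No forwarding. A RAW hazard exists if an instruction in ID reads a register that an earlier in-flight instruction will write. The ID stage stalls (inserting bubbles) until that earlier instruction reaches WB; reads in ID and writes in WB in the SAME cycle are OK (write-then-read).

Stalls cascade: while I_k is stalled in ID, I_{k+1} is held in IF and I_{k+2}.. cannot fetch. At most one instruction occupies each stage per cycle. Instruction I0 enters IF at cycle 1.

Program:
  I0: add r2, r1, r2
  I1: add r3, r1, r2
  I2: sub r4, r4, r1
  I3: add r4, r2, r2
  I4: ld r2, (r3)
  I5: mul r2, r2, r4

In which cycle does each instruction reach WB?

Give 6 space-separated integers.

I0 add r2 <- r1,r2: IF@1 ID@2 stall=0 (-) EX@3 MEM@4 WB@5
I1 add r3 <- r1,r2: IF@2 ID@3 stall=2 (RAW on I0.r2 (WB@5)) EX@6 MEM@7 WB@8
I2 sub r4 <- r4,r1: IF@3 ID@6 stall=0 (-) EX@7 MEM@8 WB@9
I3 add r4 <- r2,r2: IF@6 ID@7 stall=0 (-) EX@8 MEM@9 WB@10
I4 ld r2 <- r3: IF@7 ID@8 stall=0 (-) EX@9 MEM@10 WB@11
I5 mul r2 <- r2,r4: IF@8 ID@9 stall=2 (RAW on I4.r2 (WB@11)) EX@12 MEM@13 WB@14

Answer: 5 8 9 10 11 14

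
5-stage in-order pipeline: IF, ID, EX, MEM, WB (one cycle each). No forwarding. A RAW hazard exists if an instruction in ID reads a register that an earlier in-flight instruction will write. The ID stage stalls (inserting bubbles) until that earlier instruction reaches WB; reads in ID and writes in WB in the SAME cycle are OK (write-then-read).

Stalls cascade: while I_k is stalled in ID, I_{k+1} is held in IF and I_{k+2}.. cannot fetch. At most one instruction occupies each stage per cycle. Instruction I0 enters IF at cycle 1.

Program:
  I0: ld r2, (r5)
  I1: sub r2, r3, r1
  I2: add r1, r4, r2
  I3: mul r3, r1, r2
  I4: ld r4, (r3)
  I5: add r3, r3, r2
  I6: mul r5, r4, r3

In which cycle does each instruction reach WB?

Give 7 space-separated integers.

Answer: 5 6 9 12 15 16 19

Derivation:
I0 ld r2 <- r5: IF@1 ID@2 stall=0 (-) EX@3 MEM@4 WB@5
I1 sub r2 <- r3,r1: IF@2 ID@3 stall=0 (-) EX@4 MEM@5 WB@6
I2 add r1 <- r4,r2: IF@3 ID@4 stall=2 (RAW on I1.r2 (WB@6)) EX@7 MEM@8 WB@9
I3 mul r3 <- r1,r2: IF@4 ID@7 stall=2 (RAW on I2.r1 (WB@9)) EX@10 MEM@11 WB@12
I4 ld r4 <- r3: IF@7 ID@10 stall=2 (RAW on I3.r3 (WB@12)) EX@13 MEM@14 WB@15
I5 add r3 <- r3,r2: IF@10 ID@13 stall=0 (-) EX@14 MEM@15 WB@16
I6 mul r5 <- r4,r3: IF@13 ID@14 stall=2 (RAW on I5.r3 (WB@16)) EX@17 MEM@18 WB@19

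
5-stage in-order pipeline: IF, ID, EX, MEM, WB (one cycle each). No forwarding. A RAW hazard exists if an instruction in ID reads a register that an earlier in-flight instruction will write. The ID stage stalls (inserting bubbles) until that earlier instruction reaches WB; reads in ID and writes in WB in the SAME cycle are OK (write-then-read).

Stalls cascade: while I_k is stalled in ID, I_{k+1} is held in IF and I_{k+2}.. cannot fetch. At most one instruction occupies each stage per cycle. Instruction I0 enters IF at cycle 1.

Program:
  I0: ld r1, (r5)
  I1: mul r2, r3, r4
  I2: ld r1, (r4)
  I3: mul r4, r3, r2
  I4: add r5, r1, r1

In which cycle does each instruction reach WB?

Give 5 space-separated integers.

I0 ld r1 <- r5: IF@1 ID@2 stall=0 (-) EX@3 MEM@4 WB@5
I1 mul r2 <- r3,r4: IF@2 ID@3 stall=0 (-) EX@4 MEM@5 WB@6
I2 ld r1 <- r4: IF@3 ID@4 stall=0 (-) EX@5 MEM@6 WB@7
I3 mul r4 <- r3,r2: IF@4 ID@5 stall=1 (RAW on I1.r2 (WB@6)) EX@7 MEM@8 WB@9
I4 add r5 <- r1,r1: IF@5 ID@7 stall=0 (-) EX@8 MEM@9 WB@10

Answer: 5 6 7 9 10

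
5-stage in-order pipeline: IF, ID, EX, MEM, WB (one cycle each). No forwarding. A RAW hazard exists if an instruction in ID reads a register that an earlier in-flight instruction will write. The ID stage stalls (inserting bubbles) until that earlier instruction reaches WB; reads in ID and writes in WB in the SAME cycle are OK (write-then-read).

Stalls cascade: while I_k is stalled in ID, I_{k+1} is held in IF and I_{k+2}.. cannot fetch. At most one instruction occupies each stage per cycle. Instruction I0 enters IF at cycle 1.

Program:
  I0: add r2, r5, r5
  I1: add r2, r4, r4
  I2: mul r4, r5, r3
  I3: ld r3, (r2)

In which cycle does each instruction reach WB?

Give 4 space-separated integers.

I0 add r2 <- r5,r5: IF@1 ID@2 stall=0 (-) EX@3 MEM@4 WB@5
I1 add r2 <- r4,r4: IF@2 ID@3 stall=0 (-) EX@4 MEM@5 WB@6
I2 mul r4 <- r5,r3: IF@3 ID@4 stall=0 (-) EX@5 MEM@6 WB@7
I3 ld r3 <- r2: IF@4 ID@5 stall=1 (RAW on I1.r2 (WB@6)) EX@7 MEM@8 WB@9

Answer: 5 6 7 9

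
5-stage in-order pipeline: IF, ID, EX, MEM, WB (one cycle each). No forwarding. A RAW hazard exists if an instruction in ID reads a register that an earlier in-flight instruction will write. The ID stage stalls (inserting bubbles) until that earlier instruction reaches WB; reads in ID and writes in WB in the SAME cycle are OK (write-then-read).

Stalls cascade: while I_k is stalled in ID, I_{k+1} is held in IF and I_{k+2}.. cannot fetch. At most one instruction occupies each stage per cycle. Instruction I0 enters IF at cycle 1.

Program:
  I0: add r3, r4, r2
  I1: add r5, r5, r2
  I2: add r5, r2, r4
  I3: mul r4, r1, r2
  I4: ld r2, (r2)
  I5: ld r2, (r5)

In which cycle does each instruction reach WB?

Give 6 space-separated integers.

I0 add r3 <- r4,r2: IF@1 ID@2 stall=0 (-) EX@3 MEM@4 WB@5
I1 add r5 <- r5,r2: IF@2 ID@3 stall=0 (-) EX@4 MEM@5 WB@6
I2 add r5 <- r2,r4: IF@3 ID@4 stall=0 (-) EX@5 MEM@6 WB@7
I3 mul r4 <- r1,r2: IF@4 ID@5 stall=0 (-) EX@6 MEM@7 WB@8
I4 ld r2 <- r2: IF@5 ID@6 stall=0 (-) EX@7 MEM@8 WB@9
I5 ld r2 <- r5: IF@6 ID@7 stall=0 (-) EX@8 MEM@9 WB@10

Answer: 5 6 7 8 9 10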